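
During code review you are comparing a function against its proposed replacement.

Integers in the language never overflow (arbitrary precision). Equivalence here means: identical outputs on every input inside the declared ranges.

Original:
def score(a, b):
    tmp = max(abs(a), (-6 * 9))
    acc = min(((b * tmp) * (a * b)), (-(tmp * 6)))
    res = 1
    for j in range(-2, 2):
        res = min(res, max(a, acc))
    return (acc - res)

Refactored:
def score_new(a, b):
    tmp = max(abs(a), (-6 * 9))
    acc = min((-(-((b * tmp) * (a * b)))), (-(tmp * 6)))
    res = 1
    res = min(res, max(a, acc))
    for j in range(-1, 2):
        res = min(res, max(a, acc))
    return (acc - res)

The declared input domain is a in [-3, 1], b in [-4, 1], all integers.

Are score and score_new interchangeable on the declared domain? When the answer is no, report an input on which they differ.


Reading the diff, among the changes: min/max/abs usage differs, loop structure differs, statement counts differ.
Tracing a=1, b=-2: score: tmp := 1 | acc := -6 | res := 1 | iter j=-2: | res := 1 | iter j=-1: | res := 1 | iter j=0: | res := 1 | iter j=1: | res := 1 | result -7 | score_new: tmp := 1 | acc := -6 | res := 1 | res := 1 | iter j=-1: | res := 1 | iter j=0: | res := 1 | iter j=1: | res := 1 | result -7 — matching result -7.
An exhaustive pass over the 30 declared inputs shows identical outputs.
verdict: equivalent


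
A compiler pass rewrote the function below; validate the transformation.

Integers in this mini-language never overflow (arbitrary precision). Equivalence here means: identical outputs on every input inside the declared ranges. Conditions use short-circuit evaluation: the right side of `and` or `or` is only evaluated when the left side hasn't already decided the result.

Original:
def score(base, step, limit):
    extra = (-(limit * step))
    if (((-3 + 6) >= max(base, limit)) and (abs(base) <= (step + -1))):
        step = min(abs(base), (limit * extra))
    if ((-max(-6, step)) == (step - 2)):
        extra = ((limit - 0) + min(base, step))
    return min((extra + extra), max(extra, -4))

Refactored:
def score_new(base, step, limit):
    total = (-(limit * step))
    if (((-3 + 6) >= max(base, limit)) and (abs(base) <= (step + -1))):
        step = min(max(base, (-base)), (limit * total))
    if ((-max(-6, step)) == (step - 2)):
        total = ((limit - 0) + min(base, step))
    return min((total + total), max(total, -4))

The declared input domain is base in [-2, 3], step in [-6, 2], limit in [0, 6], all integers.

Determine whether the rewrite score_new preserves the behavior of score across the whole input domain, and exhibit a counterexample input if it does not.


Side by side, the visible changes include: min/max/abs usage differs, local variable names differ.
One worked example (base=0, step=-3, limit=2) — score: extra := 6 | (((-3 + 6) >= max(base, limit)) and (abs(base) <= (step + -1))): false | ((-max(-6, step)) == (step - 2)): false | result 6; score_new: total := 6 | (((-3 + 6) >= max(base, limit)) and (abs(base) <= (step + -1))): false | ((-max(-6, step)) == (step - 2)): false | result 6; agreement on 6.
Sweeping the whole domain (378 inputs) finds no disagreement.
verdict: equivalent


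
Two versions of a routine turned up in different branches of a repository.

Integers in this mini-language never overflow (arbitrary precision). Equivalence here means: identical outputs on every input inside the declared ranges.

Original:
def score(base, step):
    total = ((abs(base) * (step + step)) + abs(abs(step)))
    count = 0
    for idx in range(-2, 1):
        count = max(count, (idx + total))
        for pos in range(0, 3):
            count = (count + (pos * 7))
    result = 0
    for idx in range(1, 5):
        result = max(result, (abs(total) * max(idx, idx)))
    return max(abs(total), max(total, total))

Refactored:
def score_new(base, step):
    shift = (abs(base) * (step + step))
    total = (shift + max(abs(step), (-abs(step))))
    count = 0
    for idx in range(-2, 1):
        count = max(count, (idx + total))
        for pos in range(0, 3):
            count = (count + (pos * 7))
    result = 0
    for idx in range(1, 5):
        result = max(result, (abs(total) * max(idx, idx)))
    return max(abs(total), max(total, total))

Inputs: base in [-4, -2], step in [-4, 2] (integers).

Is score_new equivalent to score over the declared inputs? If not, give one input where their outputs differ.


Although min/max/abs usage differs; and statement counts differ; and local variable names differ, 21/21 inputs agree.
verdict: equivalent


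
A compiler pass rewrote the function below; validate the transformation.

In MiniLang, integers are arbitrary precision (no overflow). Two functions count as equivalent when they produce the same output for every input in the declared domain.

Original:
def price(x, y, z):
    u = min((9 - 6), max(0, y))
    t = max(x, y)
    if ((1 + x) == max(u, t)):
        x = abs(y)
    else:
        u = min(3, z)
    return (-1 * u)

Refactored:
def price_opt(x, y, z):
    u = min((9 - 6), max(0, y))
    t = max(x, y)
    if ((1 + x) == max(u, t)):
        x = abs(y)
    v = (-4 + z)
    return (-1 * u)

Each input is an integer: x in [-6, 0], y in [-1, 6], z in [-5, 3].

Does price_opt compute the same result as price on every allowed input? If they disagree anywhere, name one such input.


These are not equivalent — on x=-6, y=-1, z=-5 the outputs split (5 vs 0).
price: u = 0; t = -1; ((1 + x) == max(u, t)) -> false; u = -5; return 5
price_opt: u = 0; t = -1; ((1 + x) == max(u, t)) -> false; v = -9; return 0
verdict: not equivalent; witness: x=-6, y=-1, z=-5


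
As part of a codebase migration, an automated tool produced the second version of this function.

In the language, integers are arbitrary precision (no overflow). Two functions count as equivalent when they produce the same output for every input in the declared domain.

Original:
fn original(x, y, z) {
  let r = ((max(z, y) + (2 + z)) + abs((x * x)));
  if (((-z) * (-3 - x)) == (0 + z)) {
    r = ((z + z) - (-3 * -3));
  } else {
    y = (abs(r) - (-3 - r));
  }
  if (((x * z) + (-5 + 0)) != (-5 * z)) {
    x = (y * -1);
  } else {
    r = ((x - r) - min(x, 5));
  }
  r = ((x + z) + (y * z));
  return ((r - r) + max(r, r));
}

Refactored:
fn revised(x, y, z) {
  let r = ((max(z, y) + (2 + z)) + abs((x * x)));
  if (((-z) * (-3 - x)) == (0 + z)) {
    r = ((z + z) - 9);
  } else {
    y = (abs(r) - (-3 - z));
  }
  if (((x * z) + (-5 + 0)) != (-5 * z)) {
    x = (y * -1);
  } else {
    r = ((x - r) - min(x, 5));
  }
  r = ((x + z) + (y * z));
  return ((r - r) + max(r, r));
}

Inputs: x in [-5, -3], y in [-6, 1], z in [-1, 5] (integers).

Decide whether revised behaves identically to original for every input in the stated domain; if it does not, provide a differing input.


Try x=-5, y=-6, z=-1.
original: r becomes 25; next (((-z) * (-3 - x)) == (0 + z)) evaluates to false; next y becomes 53; next (((x * z) + (-5 + 0)) != (-5 * z)) evaluates to true; next x becomes -53; next r becomes -107; next final value -107
revised: r becomes 25; next (((-z) * (-3 - x)) == (0 + z)) evaluates to false; next y becomes 27; next (((x * z) + (-5 + 0)) != (-5 * z)) evaluates to true; next x becomes -27; next r becomes -55; next final value -55
-107 against -55: the behavior changed.
verdict: not equivalent; witness: x=-5, y=-6, z=-1


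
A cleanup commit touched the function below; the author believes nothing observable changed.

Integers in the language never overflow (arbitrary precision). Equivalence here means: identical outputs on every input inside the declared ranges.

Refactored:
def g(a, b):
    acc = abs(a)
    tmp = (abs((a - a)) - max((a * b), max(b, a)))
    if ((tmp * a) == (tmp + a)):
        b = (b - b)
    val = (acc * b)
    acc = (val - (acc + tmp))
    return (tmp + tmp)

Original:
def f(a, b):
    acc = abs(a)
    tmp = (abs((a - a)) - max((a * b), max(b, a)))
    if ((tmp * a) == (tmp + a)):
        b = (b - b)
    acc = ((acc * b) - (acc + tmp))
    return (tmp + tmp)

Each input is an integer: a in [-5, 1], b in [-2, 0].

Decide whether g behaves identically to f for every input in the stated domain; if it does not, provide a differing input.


The two versions differ — the changes include local variable names differ, and statement counts differ.
As a probe, take a=-2, b=0: f runs acc becomes 2; next tmp becomes 0; next ((tmp * a) == (tmp + a)) evaluates to false; next acc becomes -2; next final value 0; g runs acc becomes 2; next tmp becomes 0; next ((tmp * a) == (tmp + a)) evaluates to false; next val becomes 0; next acc becomes -2; next final value 0; both end at 0.
Across all 21 domain points the two functions coincide.
verdict: equivalent


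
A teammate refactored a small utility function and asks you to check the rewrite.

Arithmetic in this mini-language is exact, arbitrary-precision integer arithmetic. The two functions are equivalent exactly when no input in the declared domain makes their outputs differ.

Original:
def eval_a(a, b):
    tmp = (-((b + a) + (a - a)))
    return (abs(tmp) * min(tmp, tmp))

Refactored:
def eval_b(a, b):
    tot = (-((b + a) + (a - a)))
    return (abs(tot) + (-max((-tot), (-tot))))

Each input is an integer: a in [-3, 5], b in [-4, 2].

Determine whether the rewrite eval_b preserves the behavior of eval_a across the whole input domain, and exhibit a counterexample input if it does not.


Not equivalent: a=-3, b=-4 separates them (49 vs 14).
eval_a: tmp := 7 | result 49
eval_b: tot := 7 | result 14
verdict: not equivalent; witness: a=-3, b=-4


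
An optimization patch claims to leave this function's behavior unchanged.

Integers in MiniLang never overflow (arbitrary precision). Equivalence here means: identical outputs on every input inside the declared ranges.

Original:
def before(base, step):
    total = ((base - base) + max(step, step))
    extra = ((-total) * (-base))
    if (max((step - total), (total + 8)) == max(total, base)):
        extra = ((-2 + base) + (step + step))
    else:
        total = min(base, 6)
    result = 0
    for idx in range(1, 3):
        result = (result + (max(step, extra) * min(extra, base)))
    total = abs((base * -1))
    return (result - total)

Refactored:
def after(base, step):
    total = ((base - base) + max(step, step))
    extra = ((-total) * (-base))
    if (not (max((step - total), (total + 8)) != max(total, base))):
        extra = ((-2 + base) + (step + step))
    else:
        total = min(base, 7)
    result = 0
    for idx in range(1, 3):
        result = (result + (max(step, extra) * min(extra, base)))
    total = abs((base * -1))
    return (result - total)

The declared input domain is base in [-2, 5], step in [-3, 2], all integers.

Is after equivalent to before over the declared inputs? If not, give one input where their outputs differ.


The suspicious edit (`6` became `7`) never changes the result for any input inside the declared domain.
Spot check at base=3, step=-1 — before: total = -1; extra = -3; (max((step - total), (total + 8)) == max(total, base)) -> false; total = 3; result = 0; [idx=1]; result = 3; [idx=2]; result = 6; total = 3; return 3. after: total = -1; extra = -3; (not (max((step - total), (total + 8)) != max(total, base))) -> false; total = 3; result = 0; [idx=1]; result = 3; [idx=2]; result = 6; total = 3; return 3. Both give 3.
Checked all 48 inputs in the declared domain: the outputs agree on every one.
verdict: equivalent


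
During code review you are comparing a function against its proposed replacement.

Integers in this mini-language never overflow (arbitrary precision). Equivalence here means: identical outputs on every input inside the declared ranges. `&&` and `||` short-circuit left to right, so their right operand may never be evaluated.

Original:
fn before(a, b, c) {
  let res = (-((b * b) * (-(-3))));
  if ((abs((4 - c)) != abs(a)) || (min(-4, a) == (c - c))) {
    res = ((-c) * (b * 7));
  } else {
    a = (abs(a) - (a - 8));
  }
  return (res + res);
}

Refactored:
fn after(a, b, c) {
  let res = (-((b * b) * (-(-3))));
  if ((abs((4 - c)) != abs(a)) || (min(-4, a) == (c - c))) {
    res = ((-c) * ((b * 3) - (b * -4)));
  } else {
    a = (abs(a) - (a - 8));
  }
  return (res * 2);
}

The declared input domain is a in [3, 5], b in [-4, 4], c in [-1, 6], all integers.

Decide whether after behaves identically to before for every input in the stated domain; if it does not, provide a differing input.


The two are interchangeable: constant usage differs, arithmetic usage differs, and every declared input agrees.
Tracing a=3, b=-2, c=3: before: res becomes -12; next ((abs((4 - c)) != abs(a)) || (min(-4, a) == (c - c))) evaluates to true; next res becomes 42; next final value 84 | after: res becomes -12; next ((abs((4 - c)) != abs(a)) || (min(-4, a) == (c - c))) evaluates to true; next res becomes 42; next final value 84 — matching result 84.
Sweeping the whole domain (216 inputs) finds no disagreement.
verdict: equivalent


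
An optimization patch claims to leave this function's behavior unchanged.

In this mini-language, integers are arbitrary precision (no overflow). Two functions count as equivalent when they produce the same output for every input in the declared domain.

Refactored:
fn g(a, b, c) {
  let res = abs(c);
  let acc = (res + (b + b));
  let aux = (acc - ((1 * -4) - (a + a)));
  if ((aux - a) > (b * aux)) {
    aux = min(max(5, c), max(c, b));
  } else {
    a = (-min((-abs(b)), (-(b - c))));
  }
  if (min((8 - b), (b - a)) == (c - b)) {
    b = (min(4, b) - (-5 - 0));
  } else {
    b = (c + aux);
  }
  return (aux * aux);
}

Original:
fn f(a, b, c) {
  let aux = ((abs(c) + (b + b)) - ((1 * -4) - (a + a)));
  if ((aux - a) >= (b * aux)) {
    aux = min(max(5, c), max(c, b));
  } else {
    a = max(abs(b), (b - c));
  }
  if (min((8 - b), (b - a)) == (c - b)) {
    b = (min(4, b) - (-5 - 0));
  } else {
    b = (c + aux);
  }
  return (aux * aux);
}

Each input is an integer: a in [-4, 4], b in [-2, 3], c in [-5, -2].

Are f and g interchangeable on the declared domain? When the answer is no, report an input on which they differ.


At a=-4, b=-1, c=-4: f gives 1, g gives 4.
verdict: not equivalent; witness: a=-4, b=-1, c=-4


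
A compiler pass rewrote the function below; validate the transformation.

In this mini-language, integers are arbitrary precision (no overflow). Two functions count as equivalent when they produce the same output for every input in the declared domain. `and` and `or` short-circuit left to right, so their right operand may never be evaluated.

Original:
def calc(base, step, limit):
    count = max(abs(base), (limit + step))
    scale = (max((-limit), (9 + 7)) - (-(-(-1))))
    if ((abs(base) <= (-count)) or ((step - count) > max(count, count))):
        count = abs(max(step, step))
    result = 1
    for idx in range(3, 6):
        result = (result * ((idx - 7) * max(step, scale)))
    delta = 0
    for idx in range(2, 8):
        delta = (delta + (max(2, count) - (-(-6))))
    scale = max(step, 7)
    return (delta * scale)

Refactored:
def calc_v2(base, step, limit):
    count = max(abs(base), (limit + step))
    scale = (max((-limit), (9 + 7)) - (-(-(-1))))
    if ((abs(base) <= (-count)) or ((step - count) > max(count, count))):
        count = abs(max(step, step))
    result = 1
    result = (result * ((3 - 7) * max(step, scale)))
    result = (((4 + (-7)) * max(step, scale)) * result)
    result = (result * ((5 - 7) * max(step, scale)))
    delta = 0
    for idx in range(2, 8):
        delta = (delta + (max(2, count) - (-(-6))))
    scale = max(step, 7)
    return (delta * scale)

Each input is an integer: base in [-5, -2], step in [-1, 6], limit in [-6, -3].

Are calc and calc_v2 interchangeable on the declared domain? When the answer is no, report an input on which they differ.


Comparing the listings, the differences include: arithmetic usage differs; also loop structure differs; also statement counts differ; also min/max/abs usage differs; also constant usage differs.
As a probe, take base=-2, step=0, limit=-5: calc runs count := 2 | scale := 17 | ((abs(base) <= (-count)) or ((step - count) > max(count, count))): false | result := 1 | iter idx=3: | result := -68 | iter idx=4: | result := 3468 | iter idx=5: | result := -117912 | delta := 0 | iter idx=2: | delta := -4 | iter idx=3: | delta := -8 | iter idx=4: | delta := -12 | iter idx=5: | delta := -16 | iter idx=6: | delta := -20 | iter idx=7: | delta := -24 | scale := 7 | result -168; calc_v2 runs count := 2 | scale := 17 | ((abs(base) <= (-count)) or ((step - count) > max(count, count))): false | result := 1 | result := -68 | result := 3468 | result := -117912 | delta := 0 | iter idx=2: | delta := -4 | iter idx=3: | delta := -8 | iter idx=4: | delta := -12 | iter idx=5: | delta := -16 | iter idx=6: | delta := -20 | iter idx=7: | delta := -24 | scale := 7 | result -168; both end at -168.
Across all 128 domain points the two functions coincide.
verdict: equivalent


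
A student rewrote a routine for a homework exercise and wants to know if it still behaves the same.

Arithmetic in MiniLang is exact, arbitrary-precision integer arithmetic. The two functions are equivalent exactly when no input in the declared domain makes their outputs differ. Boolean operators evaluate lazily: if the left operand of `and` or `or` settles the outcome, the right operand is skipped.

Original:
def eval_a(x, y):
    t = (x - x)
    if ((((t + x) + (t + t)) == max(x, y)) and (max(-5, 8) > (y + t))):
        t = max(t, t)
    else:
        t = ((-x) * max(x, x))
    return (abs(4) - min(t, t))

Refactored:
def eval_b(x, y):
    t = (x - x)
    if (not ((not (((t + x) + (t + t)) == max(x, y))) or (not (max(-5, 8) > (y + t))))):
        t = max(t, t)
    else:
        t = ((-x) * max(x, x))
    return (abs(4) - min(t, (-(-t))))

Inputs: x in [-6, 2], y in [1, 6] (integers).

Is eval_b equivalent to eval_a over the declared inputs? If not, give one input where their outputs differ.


The two versions differ — the changes include boolean connective usage differs.
As a probe, take x=1, y=1: eval_a runs t=0, then ((((t + x) + (t + t)) == max(x, y)) and (max(-5, 8) > (y + t))) is true, then t=0, then returns 4; eval_b runs t=0, then (not ((not (((t + x) + (t + t)) == max(x, y))) or (not (max(-5, 8) > (y + t))))) is true, then t=0, then returns 4; both end at 4.
Sweeping the whole domain (54 inputs) finds no disagreement.
verdict: equivalent


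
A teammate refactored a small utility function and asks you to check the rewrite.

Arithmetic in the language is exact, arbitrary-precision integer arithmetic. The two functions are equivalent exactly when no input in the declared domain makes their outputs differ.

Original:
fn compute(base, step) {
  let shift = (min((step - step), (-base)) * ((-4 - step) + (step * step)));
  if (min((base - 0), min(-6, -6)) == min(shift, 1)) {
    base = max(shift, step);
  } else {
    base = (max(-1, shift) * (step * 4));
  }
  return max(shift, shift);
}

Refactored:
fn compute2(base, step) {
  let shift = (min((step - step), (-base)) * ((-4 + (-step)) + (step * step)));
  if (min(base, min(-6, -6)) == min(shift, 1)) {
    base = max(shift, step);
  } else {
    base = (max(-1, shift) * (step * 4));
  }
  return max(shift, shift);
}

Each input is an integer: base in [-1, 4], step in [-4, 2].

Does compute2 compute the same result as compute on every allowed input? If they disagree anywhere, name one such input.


Equivalent — the differences include arithmetic usage differs, and constant usage differs, yet no declared input distinguishes the two.
Spot check at base=4, step=0 — compute: shift=16, then (min((base - 0), min(-6, -6)) == min(shift, 1)) is false, then base=0, then returns 16. compute2: shift=16, then (min(base, min(-6, -6)) == min(shift, 1)) is false, then base=0, then returns 16. Both give 16.
Sweeping the whole domain (42 inputs) finds no disagreement.
verdict: equivalent


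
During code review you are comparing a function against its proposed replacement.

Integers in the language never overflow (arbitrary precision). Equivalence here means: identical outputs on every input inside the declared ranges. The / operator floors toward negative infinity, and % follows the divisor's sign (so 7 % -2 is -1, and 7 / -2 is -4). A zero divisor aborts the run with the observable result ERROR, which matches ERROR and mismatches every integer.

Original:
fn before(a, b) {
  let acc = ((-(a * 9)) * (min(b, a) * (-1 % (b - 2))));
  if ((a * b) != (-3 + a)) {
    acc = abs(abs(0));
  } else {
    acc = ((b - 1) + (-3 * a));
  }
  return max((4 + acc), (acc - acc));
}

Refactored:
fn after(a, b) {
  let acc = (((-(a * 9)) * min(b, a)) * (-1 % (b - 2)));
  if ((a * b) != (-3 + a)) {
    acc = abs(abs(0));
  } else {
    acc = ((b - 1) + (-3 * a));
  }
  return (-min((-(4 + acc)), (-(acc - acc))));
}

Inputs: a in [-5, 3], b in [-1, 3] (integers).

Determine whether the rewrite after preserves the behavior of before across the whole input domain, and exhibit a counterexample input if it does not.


This is a faithful refactor — min/max/abs usage differs, but the computed results match everywhere.
Tracing a=-4, b=3: before: acc = 0; ((a * b) != (-3 + a)) -> true; acc = 0; return 4 | after: acc = 0; ((a * b) != (-3 + a)) -> true; acc = 0; return 4 — matching result 4.
An exhaustive pass over the 45 declared inputs shows identical outputs.
verdict: equivalent


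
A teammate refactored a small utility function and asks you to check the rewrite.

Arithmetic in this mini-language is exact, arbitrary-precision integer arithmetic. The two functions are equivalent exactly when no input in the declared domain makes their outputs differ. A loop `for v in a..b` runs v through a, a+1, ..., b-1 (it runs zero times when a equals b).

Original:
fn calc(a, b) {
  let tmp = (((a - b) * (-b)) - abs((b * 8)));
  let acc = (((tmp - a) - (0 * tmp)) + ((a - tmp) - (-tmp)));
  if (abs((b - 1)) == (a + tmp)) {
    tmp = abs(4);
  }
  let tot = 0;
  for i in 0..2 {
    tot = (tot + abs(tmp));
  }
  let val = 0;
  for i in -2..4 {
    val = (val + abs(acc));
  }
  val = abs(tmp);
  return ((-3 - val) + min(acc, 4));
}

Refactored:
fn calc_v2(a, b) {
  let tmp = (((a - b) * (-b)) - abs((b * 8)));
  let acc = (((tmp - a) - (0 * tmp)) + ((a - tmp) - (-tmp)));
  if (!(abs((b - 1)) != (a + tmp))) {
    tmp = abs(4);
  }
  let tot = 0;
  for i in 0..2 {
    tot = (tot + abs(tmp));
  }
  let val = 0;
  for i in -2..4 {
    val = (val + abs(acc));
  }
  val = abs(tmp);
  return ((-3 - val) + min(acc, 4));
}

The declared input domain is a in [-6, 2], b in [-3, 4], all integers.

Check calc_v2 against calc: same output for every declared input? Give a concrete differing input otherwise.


Equivalent — the differences include boolean connective usage differs; comparison usage differs, yet no declared input distinguishes the two.
Tracing a=-6, b=-2: calc: tmp=-24, then acc=-24, then (abs((b - 1)) == (a + tmp)) is false, then tot=0, then (i=0), then tot=24, then (i=1), then tot=48, then val=0, then (i=-2), then val=24, then (i=-1), then val=48, then (i=0), then val=72, then (i=1), then val=96, then (i=2), then val=120, then (i=3), then val=144, then val=24, then returns -51 | calc_v2: tmp=-24, then acc=-24, then (!(abs((b - 1)) != (a + tmp))) is false, then tot=0, then (i=0), then tot=24, then (i=1), then tot=48, then val=0, then (i=-2), then val=24, then (i=-1), then val=48, then (i=0), then val=72, then (i=1), then val=96, then (i=2), then val=120, then (i=3), then val=144, then val=24, then returns -51 — matching result -51.
Checked all 72 inputs in the declared domain: the outputs agree on every one.
verdict: equivalent


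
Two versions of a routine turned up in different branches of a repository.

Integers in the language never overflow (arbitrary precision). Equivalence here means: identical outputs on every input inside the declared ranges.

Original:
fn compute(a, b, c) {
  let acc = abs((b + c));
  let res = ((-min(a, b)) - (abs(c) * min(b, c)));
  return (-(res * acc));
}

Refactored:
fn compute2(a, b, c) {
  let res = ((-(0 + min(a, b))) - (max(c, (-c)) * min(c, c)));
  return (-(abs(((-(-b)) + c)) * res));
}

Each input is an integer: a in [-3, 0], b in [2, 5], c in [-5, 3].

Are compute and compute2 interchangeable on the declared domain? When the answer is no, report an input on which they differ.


Try a=-3, b=2, c=3.
compute: acc becomes 5; next res becomes -3; next final value 15
compute2: res becomes -6; next final value 30
15 against 30: the behavior changed.
verdict: not equivalent; witness: a=-3, b=2, c=3


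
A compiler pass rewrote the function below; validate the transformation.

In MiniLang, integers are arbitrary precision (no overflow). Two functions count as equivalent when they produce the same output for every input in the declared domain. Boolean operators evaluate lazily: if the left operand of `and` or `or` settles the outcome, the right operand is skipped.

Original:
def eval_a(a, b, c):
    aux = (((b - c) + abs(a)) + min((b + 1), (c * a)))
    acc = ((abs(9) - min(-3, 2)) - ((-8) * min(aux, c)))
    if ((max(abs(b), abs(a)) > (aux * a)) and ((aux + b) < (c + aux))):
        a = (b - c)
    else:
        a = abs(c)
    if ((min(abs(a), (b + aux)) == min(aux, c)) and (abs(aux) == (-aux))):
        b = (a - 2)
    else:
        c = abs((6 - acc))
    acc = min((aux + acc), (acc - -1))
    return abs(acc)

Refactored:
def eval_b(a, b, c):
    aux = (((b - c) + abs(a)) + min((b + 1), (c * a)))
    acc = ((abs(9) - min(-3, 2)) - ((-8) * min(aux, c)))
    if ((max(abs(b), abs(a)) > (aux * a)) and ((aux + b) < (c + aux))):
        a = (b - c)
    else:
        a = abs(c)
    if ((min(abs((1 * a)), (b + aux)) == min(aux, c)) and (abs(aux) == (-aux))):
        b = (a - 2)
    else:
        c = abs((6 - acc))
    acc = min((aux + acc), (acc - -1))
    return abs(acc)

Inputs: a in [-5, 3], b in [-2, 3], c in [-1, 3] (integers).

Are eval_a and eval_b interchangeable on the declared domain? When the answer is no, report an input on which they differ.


Reading the diff, among the changes: arithmetic usage differs, and constant usage differs.
Tracing a=-1, b=1, c=1: eval_a: aux := 0 | acc := 12 | ((max(abs(b), abs(a)) > (aux * a)) and ((aux + b) < (c + aux))): false | a := 1 | ((min(abs(a), (b + aux)) == min(aux, c)) and (abs(aux) == (-aux))): false | c := 6 | acc := 12 | result 12 | eval_b: aux := 0 | acc := 12 | ((max(abs(b), abs(a)) > (aux * a)) and ((aux + b) < (c + aux))): false | a := 1 | ((min(abs((1 * a)), (b + aux)) == min(aux, c)) and (abs(aux) == (-aux))): false | c := 6 | acc := 12 | result 12 — matching result 12.
Checked all 270 inputs in the declared domain: the outputs agree on every one.
verdict: equivalent


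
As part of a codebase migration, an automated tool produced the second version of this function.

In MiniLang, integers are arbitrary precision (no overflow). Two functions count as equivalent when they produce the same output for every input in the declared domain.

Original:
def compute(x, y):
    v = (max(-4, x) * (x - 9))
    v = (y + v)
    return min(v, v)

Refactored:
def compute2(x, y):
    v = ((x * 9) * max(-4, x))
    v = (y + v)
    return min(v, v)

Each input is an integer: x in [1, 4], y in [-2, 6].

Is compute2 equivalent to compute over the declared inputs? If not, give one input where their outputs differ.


On input x=1, y=-2, compute returns -10 while compute2 returns 7.
verdict: not equivalent; witness: x=1, y=-2


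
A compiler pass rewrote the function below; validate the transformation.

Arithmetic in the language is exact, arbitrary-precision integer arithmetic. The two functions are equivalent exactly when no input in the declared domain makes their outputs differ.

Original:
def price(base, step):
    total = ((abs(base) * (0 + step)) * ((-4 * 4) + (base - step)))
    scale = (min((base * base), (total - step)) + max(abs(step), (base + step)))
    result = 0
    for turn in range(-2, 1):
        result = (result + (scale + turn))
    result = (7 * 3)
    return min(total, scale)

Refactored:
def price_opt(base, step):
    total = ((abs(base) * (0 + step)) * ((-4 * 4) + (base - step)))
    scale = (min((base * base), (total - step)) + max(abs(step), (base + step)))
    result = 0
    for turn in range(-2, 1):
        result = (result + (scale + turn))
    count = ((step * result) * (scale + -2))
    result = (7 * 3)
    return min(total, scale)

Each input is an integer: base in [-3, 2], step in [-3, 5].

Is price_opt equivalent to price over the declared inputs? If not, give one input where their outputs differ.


The two are interchangeable: constant usage differs; statement counts differ; arithmetic usage differs; local variable names differ, and every declared input agrees.
As a probe, take base=-1, step=2: price runs total = -38; scale = -38; result = 0; [turn=-2]; result = -40; [turn=-1]; result = -79; [turn=0]; result = -117; result = 21; return -38; price_opt runs total = -38; scale = -38; result = 0; [turn=-2]; result = -40; [turn=-1]; result = -79; [turn=0]; result = -117; count = 9360; result = 21; return -38; both end at -38.
Sweeping the whole domain (54 inputs) finds no disagreement.
verdict: equivalent


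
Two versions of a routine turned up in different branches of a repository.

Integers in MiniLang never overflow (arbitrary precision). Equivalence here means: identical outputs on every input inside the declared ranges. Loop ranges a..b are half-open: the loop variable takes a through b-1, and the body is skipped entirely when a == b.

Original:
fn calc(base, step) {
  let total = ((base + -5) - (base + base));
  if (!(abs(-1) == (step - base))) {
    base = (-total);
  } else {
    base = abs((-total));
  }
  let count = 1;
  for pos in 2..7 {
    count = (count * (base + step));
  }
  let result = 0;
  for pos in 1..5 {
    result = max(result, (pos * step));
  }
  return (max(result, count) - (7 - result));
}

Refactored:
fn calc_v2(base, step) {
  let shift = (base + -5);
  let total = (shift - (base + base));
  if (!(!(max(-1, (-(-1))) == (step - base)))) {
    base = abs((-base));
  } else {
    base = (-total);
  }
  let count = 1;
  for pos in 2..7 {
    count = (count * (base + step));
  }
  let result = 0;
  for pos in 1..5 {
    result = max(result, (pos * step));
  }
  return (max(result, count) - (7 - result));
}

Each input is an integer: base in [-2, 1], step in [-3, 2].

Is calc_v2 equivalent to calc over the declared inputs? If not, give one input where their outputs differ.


Take base=-2, step=-1.
calc: total := -3 | (!(abs(-1) == (step - base))): false | base := 3 | count := 1 | iter pos=2: | count := 2 | iter pos=3: | count := 4 | iter pos=4: | count := 8 | iter pos=5: | count := 16 | iter pos=6: | count := 32 | result := 0 | iter pos=1: | result := 0 | iter pos=2: | result := 0 | iter pos=3: | result := 0 | iter pos=4: | result := 0 | result 25
calc_v2: shift := -7 | total := -3 | (!(!(max(-1, (-(-1))) == (step - base)))): true | base := 2 | count := 1 | iter pos=2: | count := 1 | iter pos=3: | count := 1 | iter pos=4: | count := 1 | iter pos=5: | count := 1 | iter pos=6: | count := 1 | result := 0 | iter pos=1: | result := 0 | iter pos=2: | result := 0 | iter pos=3: | result := 0 | iter pos=4: | result := 0 | result -6
25 and -6 differ, so these are not the same function on this domain.
verdict: not equivalent; witness: base=-2, step=-1


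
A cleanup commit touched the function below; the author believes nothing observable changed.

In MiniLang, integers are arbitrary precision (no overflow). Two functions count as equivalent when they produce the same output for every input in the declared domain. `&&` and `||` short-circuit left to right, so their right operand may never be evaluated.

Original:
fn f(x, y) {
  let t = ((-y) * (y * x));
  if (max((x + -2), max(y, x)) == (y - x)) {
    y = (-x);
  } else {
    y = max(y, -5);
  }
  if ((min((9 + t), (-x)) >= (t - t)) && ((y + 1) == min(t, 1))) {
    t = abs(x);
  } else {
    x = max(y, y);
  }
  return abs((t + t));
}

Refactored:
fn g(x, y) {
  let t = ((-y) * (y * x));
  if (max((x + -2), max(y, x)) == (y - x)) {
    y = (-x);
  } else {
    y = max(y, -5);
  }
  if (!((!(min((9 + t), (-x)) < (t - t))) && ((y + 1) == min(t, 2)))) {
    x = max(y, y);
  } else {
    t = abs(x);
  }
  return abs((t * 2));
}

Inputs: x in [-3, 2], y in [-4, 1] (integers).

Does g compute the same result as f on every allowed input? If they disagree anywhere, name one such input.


The rewrite breaks on x=-1, y=-2, where the results are 8 and 2.
f: t = 4; (max((x + -2), max(y, x)) == (y - x)) -> true; y = 1; ((min((9 + t), (-x)) >= (t - t)) && ((y + 1) == min(t, 1))) -> false; x = 1; return 8
g: t = 4; (max((x + -2), max(y, x)) == (y - x)) -> true; y = 1; (!((!(min((9 + t), (-x)) < (t - t))) && ((y + 1) == min(t, 2)))) -> false; t = 1; return 2
verdict: not equivalent; witness: x=-1, y=-2


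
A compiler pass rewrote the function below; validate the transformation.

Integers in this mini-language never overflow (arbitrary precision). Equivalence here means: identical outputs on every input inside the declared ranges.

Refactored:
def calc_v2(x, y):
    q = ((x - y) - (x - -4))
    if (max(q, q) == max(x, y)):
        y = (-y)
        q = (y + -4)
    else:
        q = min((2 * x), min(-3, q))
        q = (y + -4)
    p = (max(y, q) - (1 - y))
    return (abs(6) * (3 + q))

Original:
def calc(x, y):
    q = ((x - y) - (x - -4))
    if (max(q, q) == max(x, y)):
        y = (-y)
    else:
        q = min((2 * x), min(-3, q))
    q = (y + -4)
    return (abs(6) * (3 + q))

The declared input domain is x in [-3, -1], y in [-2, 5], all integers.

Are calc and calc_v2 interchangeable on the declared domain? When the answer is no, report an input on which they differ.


Behavior is preserved: although statement counts differ; also min/max/abs usage differs; also arithmetic usage differs; also local variable names differ; also constant usage differs, the outputs never diverge.
Spot check at x=-2, y=3 — calc: q=-7, then (max(q, q) == max(x, y)) is false, then q=-7, then q=-1, then returns 12. calc_v2: q=-7, then (max(q, q) == max(x, y)) is false, then q=-7, then q=-1, then p=5, then returns 12. Both give 12.
Checked all 24 inputs in the declared domain: the outputs agree on every one.
verdict: equivalent


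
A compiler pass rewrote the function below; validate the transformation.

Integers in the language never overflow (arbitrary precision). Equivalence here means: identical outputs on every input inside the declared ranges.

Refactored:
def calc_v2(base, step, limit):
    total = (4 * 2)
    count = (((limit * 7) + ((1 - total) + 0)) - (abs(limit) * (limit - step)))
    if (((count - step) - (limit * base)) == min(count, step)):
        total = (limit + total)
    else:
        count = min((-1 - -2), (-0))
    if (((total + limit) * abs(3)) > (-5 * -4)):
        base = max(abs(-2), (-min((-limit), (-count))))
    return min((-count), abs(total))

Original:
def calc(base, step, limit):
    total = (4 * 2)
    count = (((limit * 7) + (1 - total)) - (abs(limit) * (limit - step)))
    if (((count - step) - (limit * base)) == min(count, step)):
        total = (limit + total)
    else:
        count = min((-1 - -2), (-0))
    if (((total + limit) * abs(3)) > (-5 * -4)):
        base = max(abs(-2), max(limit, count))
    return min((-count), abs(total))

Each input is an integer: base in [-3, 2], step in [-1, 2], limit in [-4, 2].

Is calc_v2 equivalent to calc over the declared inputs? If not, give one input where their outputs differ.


Reading the diff, among the changes: min/max/abs usage differs; also constant usage differs; also arithmetic usage differs.
One worked example (base=2, step=1, limit=1) — calc: total becomes 8; next count becomes 0; next (((count - step) - (limit * base)) == min(count, step)) evaluates to false; next count becomes 0; next (((total + limit) * abs(3)) > (-5 * -4)) evaluates to true; next base becomes 2; next final value 0; calc_v2: total becomes 8; next count becomes 0; next (((count - step) - (limit * base)) == min(count, step)) evaluates to false; next count becomes 0; next (((total + limit) * abs(3)) > (-5 * -4)) evaluates to true; next base becomes 2; next final value 0; agreement on 0.
Checked all 168 inputs in the declared domain: the outputs agree on every one.
verdict: equivalent


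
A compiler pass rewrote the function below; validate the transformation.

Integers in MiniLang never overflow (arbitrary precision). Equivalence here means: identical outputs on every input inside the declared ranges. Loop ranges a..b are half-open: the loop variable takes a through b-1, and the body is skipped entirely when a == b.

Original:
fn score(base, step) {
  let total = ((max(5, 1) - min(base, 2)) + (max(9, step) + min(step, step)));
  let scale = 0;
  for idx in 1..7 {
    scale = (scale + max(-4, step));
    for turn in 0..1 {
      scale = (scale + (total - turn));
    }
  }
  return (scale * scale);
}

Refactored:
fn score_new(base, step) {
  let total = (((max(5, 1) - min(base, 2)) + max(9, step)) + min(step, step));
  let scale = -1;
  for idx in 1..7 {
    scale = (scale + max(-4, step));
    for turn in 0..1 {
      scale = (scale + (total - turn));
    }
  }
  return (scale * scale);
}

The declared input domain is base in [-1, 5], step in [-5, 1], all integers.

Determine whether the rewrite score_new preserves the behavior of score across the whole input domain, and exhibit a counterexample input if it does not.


On input base=-1, step=-5, score returns 1296 while score_new returns 1225.
verdict: not equivalent; witness: base=-1, step=-5


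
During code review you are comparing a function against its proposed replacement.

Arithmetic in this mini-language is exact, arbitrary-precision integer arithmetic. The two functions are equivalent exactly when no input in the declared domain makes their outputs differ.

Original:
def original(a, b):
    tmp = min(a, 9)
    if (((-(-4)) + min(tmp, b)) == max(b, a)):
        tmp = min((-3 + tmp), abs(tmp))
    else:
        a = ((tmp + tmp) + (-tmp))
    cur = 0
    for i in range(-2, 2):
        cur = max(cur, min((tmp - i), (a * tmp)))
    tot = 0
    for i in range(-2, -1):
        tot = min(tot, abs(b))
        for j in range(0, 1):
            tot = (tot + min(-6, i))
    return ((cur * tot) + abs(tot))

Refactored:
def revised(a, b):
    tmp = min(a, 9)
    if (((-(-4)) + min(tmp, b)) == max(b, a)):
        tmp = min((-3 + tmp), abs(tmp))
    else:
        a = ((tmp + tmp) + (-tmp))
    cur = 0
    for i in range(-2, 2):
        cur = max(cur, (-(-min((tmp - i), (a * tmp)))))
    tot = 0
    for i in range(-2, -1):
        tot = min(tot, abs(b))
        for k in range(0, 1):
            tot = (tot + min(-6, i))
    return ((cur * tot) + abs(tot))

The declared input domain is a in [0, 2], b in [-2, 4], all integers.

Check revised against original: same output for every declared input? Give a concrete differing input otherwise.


Behavior is preserved: although local variable names differ, the outputs never diverge.
Spot check at a=1, b=0 — original: tmp becomes 1; next (((-(-4)) + min(tmp, b)) == max(b, a)) evaluates to false; next a becomes 1; next cur becomes 0; next at i=-2:; next cur becomes 1; next at i=-1:; next cur becomes 1; next at i=0:; next cur becomes 1; next at i=1:; next cur becomes 1; next tot becomes 0; next at i=-2:; next tot becomes 0; next at j=0:; next tot becomes -6; next final value 0. revised: tmp becomes 1; next (((-(-4)) + min(tmp, b)) == max(b, a)) evaluates to false; next a becomes 1; next cur becomes 0; next at i=-2:; next cur becomes 1; next at i=-1:; next cur becomes 1; next at i=0:; next cur becomes 1; next at i=1:; next cur becomes 1; next tot becomes 0; next at i=-2:; next tot becomes 0; next at k=0:; next tot becomes -6; next final value 0. Both give 0.
Checked all 21 inputs in the declared domain: the outputs agree on every one.
verdict: equivalent


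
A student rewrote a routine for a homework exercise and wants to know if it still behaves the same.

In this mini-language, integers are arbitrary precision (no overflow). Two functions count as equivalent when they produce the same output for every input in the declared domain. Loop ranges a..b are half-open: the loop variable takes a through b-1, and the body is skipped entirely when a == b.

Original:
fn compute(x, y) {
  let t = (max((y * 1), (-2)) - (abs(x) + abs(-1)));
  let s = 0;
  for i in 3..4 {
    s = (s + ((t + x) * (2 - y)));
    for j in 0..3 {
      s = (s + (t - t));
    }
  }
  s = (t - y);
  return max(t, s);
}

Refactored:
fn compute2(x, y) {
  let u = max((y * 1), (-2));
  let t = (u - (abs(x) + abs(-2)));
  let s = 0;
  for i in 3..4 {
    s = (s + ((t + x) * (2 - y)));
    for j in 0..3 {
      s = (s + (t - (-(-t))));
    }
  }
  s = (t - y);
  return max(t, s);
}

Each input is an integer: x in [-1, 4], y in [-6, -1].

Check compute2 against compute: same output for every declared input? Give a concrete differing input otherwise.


These are not equivalent — on x=-1, y=-6 the outputs split (2 vs 1).
compute: t=-4, then s=0, then (i=3), then s=-40, then (j=0), then s=-40, then (j=1), then s=-40, then (j=2), then s=-40, then s=2, then returns 2
compute2: u=-2, then t=-5, then s=0, then (i=3), then s=-48, then (j=0), then s=-48, then (j=1), then s=-48, then (j=2), then s=-48, then s=1, then returns 1
verdict: not equivalent; witness: x=-1, y=-6
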